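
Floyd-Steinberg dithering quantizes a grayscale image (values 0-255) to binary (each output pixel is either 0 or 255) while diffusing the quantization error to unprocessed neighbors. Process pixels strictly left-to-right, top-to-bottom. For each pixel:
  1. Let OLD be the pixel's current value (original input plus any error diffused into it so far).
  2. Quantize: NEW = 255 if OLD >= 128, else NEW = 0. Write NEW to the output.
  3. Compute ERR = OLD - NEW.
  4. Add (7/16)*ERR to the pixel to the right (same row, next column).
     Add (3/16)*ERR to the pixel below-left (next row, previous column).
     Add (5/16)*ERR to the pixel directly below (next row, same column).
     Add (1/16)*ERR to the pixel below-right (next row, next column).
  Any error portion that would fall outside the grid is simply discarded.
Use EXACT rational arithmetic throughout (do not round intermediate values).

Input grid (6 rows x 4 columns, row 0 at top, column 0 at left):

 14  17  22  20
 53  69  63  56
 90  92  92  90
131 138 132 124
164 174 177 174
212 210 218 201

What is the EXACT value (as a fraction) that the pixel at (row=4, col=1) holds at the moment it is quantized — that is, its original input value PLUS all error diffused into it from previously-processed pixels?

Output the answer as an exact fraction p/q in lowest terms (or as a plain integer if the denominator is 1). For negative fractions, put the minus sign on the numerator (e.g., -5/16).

Answer: 2032638757177/17179869184

Derivation:
(0,0): OLD=14 → NEW=0, ERR=14
(0,1): OLD=185/8 → NEW=0, ERR=185/8
(0,2): OLD=4111/128 → NEW=0, ERR=4111/128
(0,3): OLD=69737/2048 → NEW=0, ERR=69737/2048
(1,0): OLD=7899/128 → NEW=0, ERR=7899/128
(1,1): OLD=112765/1024 → NEW=0, ERR=112765/1024
(1,2): OLD=4228545/32768 → NEW=255, ERR=-4127295/32768
(1,3): OLD=7100439/524288 → NEW=0, ERR=7100439/524288
(2,0): OLD=2128815/16384 → NEW=255, ERR=-2049105/16384
(2,1): OLD=27229685/524288 → NEW=0, ERR=27229685/524288
(2,2): OLD=88901641/1048576 → NEW=0, ERR=88901641/1048576
(2,3): OLD=2071191877/16777216 → NEW=0, ERR=2071191877/16777216
(3,0): OLD=852739903/8388608 → NEW=0, ERR=852739903/8388608
(3,1): OLD=27754098209/134217728 → NEW=255, ERR=-6471422431/134217728
(3,2): OLD=351744339167/2147483648 → NEW=255, ERR=-195863991073/2147483648
(3,3): OLD=4397192982169/34359738368 → NEW=0, ERR=4397192982169/34359738368
(4,0): OLD=400992243219/2147483648 → NEW=255, ERR=-146616087021/2147483648
(4,1): OLD=2032638757177/17179869184 → NEW=0, ERR=2032638757177/17179869184
Target (4,1): original=174, with diffused error = 2032638757177/17179869184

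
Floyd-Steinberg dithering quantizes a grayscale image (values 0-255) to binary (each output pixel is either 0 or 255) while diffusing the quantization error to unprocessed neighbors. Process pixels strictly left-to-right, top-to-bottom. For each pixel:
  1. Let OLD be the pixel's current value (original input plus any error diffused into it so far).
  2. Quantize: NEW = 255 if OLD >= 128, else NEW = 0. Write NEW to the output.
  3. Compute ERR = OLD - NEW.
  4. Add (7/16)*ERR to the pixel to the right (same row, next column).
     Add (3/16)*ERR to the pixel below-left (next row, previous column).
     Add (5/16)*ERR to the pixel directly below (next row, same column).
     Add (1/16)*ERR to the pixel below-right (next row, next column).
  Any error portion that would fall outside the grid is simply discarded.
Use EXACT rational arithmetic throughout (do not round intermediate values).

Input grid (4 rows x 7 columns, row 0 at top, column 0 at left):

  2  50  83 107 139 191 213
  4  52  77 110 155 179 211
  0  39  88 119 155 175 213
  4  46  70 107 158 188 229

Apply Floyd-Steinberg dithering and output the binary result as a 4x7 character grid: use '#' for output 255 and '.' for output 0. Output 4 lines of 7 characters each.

Answer: ...#.##
..#.###
...#.#.
...#.##

Derivation:
(0,0): OLD=2 → NEW=0, ERR=2
(0,1): OLD=407/8 → NEW=0, ERR=407/8
(0,2): OLD=13473/128 → NEW=0, ERR=13473/128
(0,3): OLD=313447/2048 → NEW=255, ERR=-208793/2048
(0,4): OLD=3093201/32768 → NEW=0, ERR=3093201/32768
(0,5): OLD=121791415/524288 → NEW=255, ERR=-11902025/524288
(0,6): OLD=1703459329/8388608 → NEW=255, ERR=-435635711/8388608
(1,0): OLD=1813/128 → NEW=0, ERR=1813/128
(1,1): OLD=96211/1024 → NEW=0, ERR=96211/1024
(1,2): OLD=4425743/32768 → NEW=255, ERR=-3930097/32768
(1,3): OLD=6546563/131072 → NEW=0, ERR=6546563/131072
(1,4): OLD=1641837001/8388608 → NEW=255, ERR=-497258039/8388608
(1,5): OLD=9538478681/67108864 → NEW=255, ERR=-7574281639/67108864
(1,6): OLD=154590665751/1073741824 → NEW=255, ERR=-119213499369/1073741824
(2,0): OLD=361153/16384 → NEW=0, ERR=361153/16384
(2,1): OLD=29570971/524288 → NEW=0, ERR=29570971/524288
(2,2): OLD=758605329/8388608 → NEW=0, ERR=758605329/8388608
(2,3): OLD=10439584073/67108864 → NEW=255, ERR=-6673176247/67108864
(2,4): OLD=40228211385/536870912 → NEW=0, ERR=40228211385/536870912
(2,5): OLD=2542440008371/17179869184 → NEW=255, ERR=-1838426633549/17179869184
(2,6): OLD=34203911695125/274877906944 → NEW=0, ERR=34203911695125/274877906944
(3,0): OLD=180051825/8388608 → NEW=0, ERR=180051825/8388608
(3,1): OLD=6130391133/67108864 → NEW=0, ERR=6130391133/67108864
(3,2): OLD=66092217159/536870912 → NEW=0, ERR=66092217159/536870912
(3,3): OLD=321019211697/2147483648 → NEW=255, ERR=-226589118543/2147483648
(3,4): OLD=29954619460465/274877906944 → NEW=0, ERR=29954619460465/274877906944
(3,5): OLD=506324764470691/2199023255552 → NEW=255, ERR=-54426165695069/2199023255552
(3,6): OLD=8809075907187773/35184372088832 → NEW=255, ERR=-162938975464387/35184372088832
Row 0: ...#.##
Row 1: ..#.###
Row 2: ...#.#.
Row 3: ...#.##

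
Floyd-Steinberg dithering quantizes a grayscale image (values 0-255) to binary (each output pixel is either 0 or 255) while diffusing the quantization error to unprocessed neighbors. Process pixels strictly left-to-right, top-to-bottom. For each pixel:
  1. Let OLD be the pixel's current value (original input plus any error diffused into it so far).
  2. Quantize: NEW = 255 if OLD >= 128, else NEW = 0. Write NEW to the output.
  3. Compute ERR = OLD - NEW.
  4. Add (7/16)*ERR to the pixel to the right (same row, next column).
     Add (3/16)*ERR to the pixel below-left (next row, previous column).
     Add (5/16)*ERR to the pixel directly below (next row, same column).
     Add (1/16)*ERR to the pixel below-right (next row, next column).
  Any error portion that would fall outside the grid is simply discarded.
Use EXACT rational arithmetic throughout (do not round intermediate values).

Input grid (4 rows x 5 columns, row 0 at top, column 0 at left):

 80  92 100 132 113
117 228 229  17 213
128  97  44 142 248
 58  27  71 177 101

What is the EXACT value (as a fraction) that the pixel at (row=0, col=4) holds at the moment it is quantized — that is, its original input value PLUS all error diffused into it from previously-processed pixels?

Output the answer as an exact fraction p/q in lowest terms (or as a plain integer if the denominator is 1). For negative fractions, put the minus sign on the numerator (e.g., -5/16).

Answer: 621433/4096

Derivation:
(0,0): OLD=80 → NEW=0, ERR=80
(0,1): OLD=127 → NEW=0, ERR=127
(0,2): OLD=2489/16 → NEW=255, ERR=-1591/16
(0,3): OLD=22655/256 → NEW=0, ERR=22655/256
(0,4): OLD=621433/4096 → NEW=255, ERR=-423047/4096
Target (0,4): original=113, with diffused error = 621433/4096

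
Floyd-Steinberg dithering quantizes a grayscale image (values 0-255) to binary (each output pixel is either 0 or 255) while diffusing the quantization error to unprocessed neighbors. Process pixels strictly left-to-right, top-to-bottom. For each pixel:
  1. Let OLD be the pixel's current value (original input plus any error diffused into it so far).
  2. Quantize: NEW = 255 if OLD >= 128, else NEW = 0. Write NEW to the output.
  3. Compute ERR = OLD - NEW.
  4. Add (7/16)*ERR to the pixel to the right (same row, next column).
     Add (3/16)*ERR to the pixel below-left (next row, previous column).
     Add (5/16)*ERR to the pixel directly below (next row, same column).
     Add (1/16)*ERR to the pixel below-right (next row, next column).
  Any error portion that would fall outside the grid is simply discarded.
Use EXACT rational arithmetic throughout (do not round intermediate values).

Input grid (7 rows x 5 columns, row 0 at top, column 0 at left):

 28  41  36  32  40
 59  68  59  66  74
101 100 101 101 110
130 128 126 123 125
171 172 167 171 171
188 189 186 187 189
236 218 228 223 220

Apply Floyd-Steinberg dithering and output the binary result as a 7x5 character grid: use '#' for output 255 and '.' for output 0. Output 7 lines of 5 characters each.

(0,0): OLD=28 → NEW=0, ERR=28
(0,1): OLD=213/4 → NEW=0, ERR=213/4
(0,2): OLD=3795/64 → NEW=0, ERR=3795/64
(0,3): OLD=59333/1024 → NEW=0, ERR=59333/1024
(0,4): OLD=1070691/16384 → NEW=0, ERR=1070691/16384
(1,0): OLD=4975/64 → NEW=0, ERR=4975/64
(1,1): OLD=67337/512 → NEW=255, ERR=-63223/512
(1,2): OLD=617661/16384 → NEW=0, ERR=617661/16384
(1,3): OLD=7638841/65536 → NEW=0, ERR=7638841/65536
(1,4): OLD=156277643/1048576 → NEW=255, ERR=-111109237/1048576
(2,0): OLD=836723/8192 → NEW=0, ERR=836723/8192
(2,1): OLD=30939425/262144 → NEW=0, ERR=30939425/262144
(2,2): OLD=748909475/4194304 → NEW=255, ERR=-320638045/4194304
(2,3): OLD=5802768441/67108864 → NEW=0, ERR=5802768441/67108864
(2,4): OLD=130998197071/1073741824 → NEW=0, ERR=130998197071/1073741824
(3,0): OLD=771953475/4194304 → NEW=255, ERR=-297594045/4194304
(3,1): OLD=4224209159/33554432 → NEW=0, ERR=4224209159/33554432
(3,2): OLD=194108152573/1073741824 → NEW=255, ERR=-79696012547/1073741824
(3,3): OLD=291298068597/2147483648 → NEW=255, ERR=-256310261643/2147483648
(3,4): OLD=3996466025321/34359738368 → NEW=0, ERR=3996466025321/34359738368
(4,0): OLD=92573791629/536870912 → NEW=255, ERR=-44328290931/536870912
(4,1): OLD=2694942778893/17179869184 → NEW=255, ERR=-1685923863027/17179869184
(4,2): OLD=23738811224675/274877906944 → NEW=0, ERR=23738811224675/274877906944
(4,3): OLD=829712069915661/4398046511104 → NEW=255, ERR=-291789790415859/4398046511104
(4,4): OLD=12023341561830107/70368744177664 → NEW=255, ERR=-5920688203474213/70368744177664
(5,0): OLD=39526748367431/274877906944 → NEW=255, ERR=-30567117903289/274877906944
(5,1): OLD=265453702475413/2199023255552 → NEW=0, ERR=265453702475413/2199023255552
(5,2): OLD=17397077269492797/70368744177664 → NEW=255, ERR=-546952495811523/70368744177664
(5,3): OLD=42921625734678867/281474976710656 → NEW=255, ERR=-28854493326538413/281474976710656
(5,4): OLD=512110565631155617/4503599627370496 → NEW=0, ERR=512110565631155617/4503599627370496
(6,0): OLD=7877188204259031/35184372088832 → NEW=255, ERR=-1094826678393129/35184372088832
(6,1): OLD=263125158919577753/1125899906842624 → NEW=255, ERR=-23979317325291367/1125899906842624
(6,2): OLD=3685329814968881443/18014398509481984 → NEW=255, ERR=-908341804949024477/18014398509481984
(6,3): OLD=54688850331342372929/288230376151711744 → NEW=255, ERR=-18809895587344121791/288230376151711744
(6,4): OLD=1017230034778210948871/4611686018427387904 → NEW=255, ERR=-158749899920772966649/4611686018427387904
Row 0: .....
Row 1: .#..#
Row 2: ..#..
Row 3: #.##.
Row 4: ##.##
Row 5: #.##.
Row 6: #####

Answer: .....
.#..#
..#..
#.##.
##.##
#.##.
#####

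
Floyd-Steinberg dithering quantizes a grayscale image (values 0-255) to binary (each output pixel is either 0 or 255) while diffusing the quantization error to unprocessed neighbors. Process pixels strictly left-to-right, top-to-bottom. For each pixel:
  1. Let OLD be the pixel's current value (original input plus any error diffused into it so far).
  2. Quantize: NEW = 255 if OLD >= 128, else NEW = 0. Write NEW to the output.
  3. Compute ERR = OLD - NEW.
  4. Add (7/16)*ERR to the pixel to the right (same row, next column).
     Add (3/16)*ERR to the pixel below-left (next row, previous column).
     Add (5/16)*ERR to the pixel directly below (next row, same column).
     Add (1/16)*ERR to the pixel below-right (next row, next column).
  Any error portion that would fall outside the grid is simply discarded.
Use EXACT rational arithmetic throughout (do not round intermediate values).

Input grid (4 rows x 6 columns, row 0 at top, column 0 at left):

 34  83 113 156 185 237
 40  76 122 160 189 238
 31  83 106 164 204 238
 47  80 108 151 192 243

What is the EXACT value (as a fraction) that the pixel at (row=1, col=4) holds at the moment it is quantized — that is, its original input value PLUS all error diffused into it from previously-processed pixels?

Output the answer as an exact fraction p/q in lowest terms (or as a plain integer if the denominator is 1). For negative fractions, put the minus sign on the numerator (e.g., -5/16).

Answer: 1155946961/8388608

Derivation:
(0,0): OLD=34 → NEW=0, ERR=34
(0,1): OLD=783/8 → NEW=0, ERR=783/8
(0,2): OLD=19945/128 → NEW=255, ERR=-12695/128
(0,3): OLD=230623/2048 → NEW=0, ERR=230623/2048
(0,4): OLD=7676441/32768 → NEW=255, ERR=-679399/32768
(0,5): OLD=119500463/524288 → NEW=255, ERR=-14192977/524288
(1,0): OLD=8829/128 → NEW=0, ERR=8829/128
(1,1): OLD=123179/1024 → NEW=0, ERR=123179/1024
(1,2): OLD=5598919/32768 → NEW=255, ERR=-2756921/32768
(1,3): OLD=19437339/131072 → NEW=255, ERR=-13986021/131072
(1,4): OLD=1155946961/8388608 → NEW=255, ERR=-983148079/8388608
Target (1,4): original=189, with diffused error = 1155946961/8388608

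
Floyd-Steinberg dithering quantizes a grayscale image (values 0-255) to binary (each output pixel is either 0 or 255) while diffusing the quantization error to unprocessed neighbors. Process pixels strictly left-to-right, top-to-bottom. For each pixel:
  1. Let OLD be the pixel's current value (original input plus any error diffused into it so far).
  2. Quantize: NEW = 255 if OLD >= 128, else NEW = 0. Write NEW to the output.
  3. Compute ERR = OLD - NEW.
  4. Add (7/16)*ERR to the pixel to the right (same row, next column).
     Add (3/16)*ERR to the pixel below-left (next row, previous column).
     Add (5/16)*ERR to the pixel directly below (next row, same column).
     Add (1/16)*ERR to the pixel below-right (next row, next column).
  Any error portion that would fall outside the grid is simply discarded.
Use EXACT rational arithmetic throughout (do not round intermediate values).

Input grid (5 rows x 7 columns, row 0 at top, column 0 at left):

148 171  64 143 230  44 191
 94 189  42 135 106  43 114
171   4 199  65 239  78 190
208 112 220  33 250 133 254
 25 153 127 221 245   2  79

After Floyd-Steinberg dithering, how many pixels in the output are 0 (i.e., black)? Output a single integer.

(0,0): OLD=148 → NEW=255, ERR=-107
(0,1): OLD=1987/16 → NEW=0, ERR=1987/16
(0,2): OLD=30293/256 → NEW=0, ERR=30293/256
(0,3): OLD=797779/4096 → NEW=255, ERR=-246701/4096
(0,4): OLD=13346373/65536 → NEW=255, ERR=-3365307/65536
(0,5): OLD=22580195/1048576 → NEW=0, ERR=22580195/1048576
(0,6): OLD=3362509621/16777216 → NEW=255, ERR=-915680459/16777216
(1,0): OLD=21465/256 → NEW=0, ERR=21465/256
(1,1): OLD=573423/2048 → NEW=255, ERR=51183/2048
(1,2): OLD=5661083/65536 → NEW=0, ERR=5661083/65536
(1,3): OLD=39777087/262144 → NEW=255, ERR=-27069633/262144
(1,4): OLD=755795741/16777216 → NEW=0, ERR=755795741/16777216
(1,5): OLD=7515575213/134217728 → NEW=0, ERR=7515575213/134217728
(1,6): OLD=263685208963/2147483648 → NEW=0, ERR=263685208963/2147483648
(2,0): OLD=6615477/32768 → NEW=255, ERR=-1740363/32768
(2,1): OLD=10496791/1048576 → NEW=0, ERR=10496791/1048576
(2,2): OLD=3566400261/16777216 → NEW=255, ERR=-711789819/16777216
(2,3): OLD=3760058909/134217728 → NEW=0, ERR=3760058909/134217728
(2,4): OLD=289243953709/1073741824 → NEW=255, ERR=15439788589/1073741824
(2,5): OLD=4385260131727/34359738368 → NEW=0, ERR=4385260131727/34359738368
(2,6): OLD=158169229532377/549755813888 → NEW=255, ERR=17981496990937/549755813888
(3,0): OLD=3242693221/16777216 → NEW=255, ERR=-1035496859/16777216
(3,1): OLD=10314800513/134217728 → NEW=0, ERR=10314800513/134217728
(3,2): OLD=264401089683/1073741824 → NEW=255, ERR=-9403075437/1073741824
(3,3): OLD=163070332181/4294967296 → NEW=0, ERR=163070332181/4294967296
(3,4): OLD=163159613724261/549755813888 → NEW=255, ERR=22971881182821/549755813888
(3,5): OLD=871677006750975/4398046511104 → NEW=255, ERR=-249824853580545/4398046511104
(3,6): OLD=17405460222561377/70368744177664 → NEW=255, ERR=-538569542742943/70368744177664
(4,0): OLD=43211618379/2147483648 → NEW=0, ERR=43211618379/2147483648
(4,1): OLD=6195743289423/34359738368 → NEW=255, ERR=-2565989994417/34359738368
(4,2): OLD=56906843236609/549755813888 → NEW=0, ERR=56906843236609/549755813888
(4,3): OLD=1255375371042395/4398046511104 → NEW=255, ERR=133873510710875/4398046511104
(4,4): OLD=9256920802614177/35184372088832 → NEW=255, ERR=284905919962017/35184372088832
(4,5): OLD=-12420813430117855/1125899906842624 → NEW=0, ERR=-12420813430117855/1125899906842624
(4,6): OLD=1229151062302196791/18014398509481984 → NEW=0, ERR=1229151062302196791/18014398509481984
Output grid:
  Row 0: #..##.#  (3 black, running=3)
  Row 1: .#.#...  (5 black, running=8)
  Row 2: #.#.#.#  (3 black, running=11)
  Row 3: #.#.###  (2 black, running=13)
  Row 4: .#.##..  (4 black, running=17)

Answer: 17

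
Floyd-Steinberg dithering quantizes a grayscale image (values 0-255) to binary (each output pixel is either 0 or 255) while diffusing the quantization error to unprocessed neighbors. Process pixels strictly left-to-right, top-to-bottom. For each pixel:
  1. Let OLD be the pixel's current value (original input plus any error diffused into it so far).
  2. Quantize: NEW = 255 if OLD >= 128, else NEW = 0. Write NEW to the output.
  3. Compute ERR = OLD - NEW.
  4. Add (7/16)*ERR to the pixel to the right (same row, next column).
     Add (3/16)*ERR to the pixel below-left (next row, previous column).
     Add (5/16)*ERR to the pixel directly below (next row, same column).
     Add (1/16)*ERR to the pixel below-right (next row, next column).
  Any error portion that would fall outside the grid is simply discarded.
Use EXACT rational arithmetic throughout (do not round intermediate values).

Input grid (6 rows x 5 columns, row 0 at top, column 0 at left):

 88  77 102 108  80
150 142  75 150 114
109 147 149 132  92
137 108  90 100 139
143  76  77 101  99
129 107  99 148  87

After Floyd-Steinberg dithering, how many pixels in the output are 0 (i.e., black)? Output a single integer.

Answer: 18

Derivation:
(0,0): OLD=88 → NEW=0, ERR=88
(0,1): OLD=231/2 → NEW=0, ERR=231/2
(0,2): OLD=4881/32 → NEW=255, ERR=-3279/32
(0,3): OLD=32343/512 → NEW=0, ERR=32343/512
(0,4): OLD=881761/8192 → NEW=0, ERR=881761/8192
(1,0): OLD=6373/32 → NEW=255, ERR=-1787/32
(1,1): OLD=35827/256 → NEW=255, ERR=-29453/256
(1,2): OLD=95903/8192 → NEW=0, ERR=95903/8192
(1,3): OLD=6181355/32768 → NEW=255, ERR=-2174485/32768
(1,4): OLD=64252609/524288 → NEW=0, ERR=64252609/524288
(2,0): OLD=286625/4096 → NEW=0, ERR=286625/4096
(2,1): OLD=18398091/131072 → NEW=255, ERR=-15025269/131072
(2,2): OLD=173797249/2097152 → NEW=0, ERR=173797249/2097152
(2,3): OLD=5745513043/33554432 → NEW=255, ERR=-2810867117/33554432
(2,4): OLD=48050216325/536870912 → NEW=0, ERR=48050216325/536870912
(3,0): OLD=288094017/2097152 → NEW=255, ERR=-246679743/2097152
(3,1): OLD=681621341/16777216 → NEW=0, ERR=681621341/16777216
(3,2): OLD=59485790559/536870912 → NEW=0, ERR=59485790559/536870912
(3,3): OLD=154895921059/1073741824 → NEW=255, ERR=-118908244061/1073741824
(3,4): OLD=1946198523655/17179869184 → NEW=0, ERR=1946198523655/17179869184
(4,0): OLD=30563944511/268435456 → NEW=0, ERR=30563944511/268435456
(4,1): OLD=1305097024175/8589934592 → NEW=255, ERR=-885336296785/8589934592
(4,2): OLD=6639500853697/137438953472 → NEW=0, ERR=6639500853697/137438953472
(4,3): OLD=254413705538415/2199023255552 → NEW=0, ERR=254413705538415/2199023255552
(4,4): OLD=6266191746865545/35184372088832 → NEW=255, ERR=-2705823135786615/35184372088832
(5,0): OLD=19963847229293/137438953472 → NEW=255, ERR=-15083085906067/137438953472
(5,1): OLD=47227112704759/1099511627776 → NEW=0, ERR=47227112704759/1099511627776
(5,2): OLD=5212187507595039/35184372088832 → NEW=255, ERR=-3759827375057121/35184372088832
(5,3): OLD=17733285183803529/140737488355328 → NEW=0, ERR=17733285183803529/140737488355328
(5,4): OLD=282205594515967539/2251799813685248 → NEW=0, ERR=282205594515967539/2251799813685248
Output grid:
  Row 0: ..#..  (4 black, running=4)
  Row 1: ##.#.  (2 black, running=6)
  Row 2: .#.#.  (3 black, running=9)
  Row 3: #..#.  (3 black, running=12)
  Row 4: .#..#  (3 black, running=15)
  Row 5: #.#..  (3 black, running=18)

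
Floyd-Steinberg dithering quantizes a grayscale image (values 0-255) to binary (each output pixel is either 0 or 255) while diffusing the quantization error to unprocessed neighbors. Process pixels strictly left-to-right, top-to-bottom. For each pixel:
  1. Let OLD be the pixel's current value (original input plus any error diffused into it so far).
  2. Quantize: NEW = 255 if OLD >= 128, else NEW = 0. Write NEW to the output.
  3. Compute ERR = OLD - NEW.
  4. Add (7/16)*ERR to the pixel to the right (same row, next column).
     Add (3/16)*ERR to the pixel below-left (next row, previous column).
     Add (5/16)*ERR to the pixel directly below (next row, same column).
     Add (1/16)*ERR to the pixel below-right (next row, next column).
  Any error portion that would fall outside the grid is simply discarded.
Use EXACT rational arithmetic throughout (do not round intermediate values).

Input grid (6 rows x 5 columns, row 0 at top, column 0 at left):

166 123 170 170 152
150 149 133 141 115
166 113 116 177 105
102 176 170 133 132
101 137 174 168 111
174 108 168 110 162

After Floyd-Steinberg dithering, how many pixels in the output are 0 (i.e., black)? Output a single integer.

Answer: 13

Derivation:
(0,0): OLD=166 → NEW=255, ERR=-89
(0,1): OLD=1345/16 → NEW=0, ERR=1345/16
(0,2): OLD=52935/256 → NEW=255, ERR=-12345/256
(0,3): OLD=609905/4096 → NEW=255, ERR=-434575/4096
(0,4): OLD=6919447/65536 → NEW=0, ERR=6919447/65536
(1,0): OLD=35315/256 → NEW=255, ERR=-29965/256
(1,1): OLD=224165/2048 → NEW=0, ERR=224165/2048
(1,2): OLD=9907593/65536 → NEW=255, ERR=-6804087/65536
(1,3): OLD=20763157/262144 → NEW=0, ERR=20763157/262144
(1,4): OLD=738263199/4194304 → NEW=255, ERR=-331284321/4194304
(2,0): OLD=4913383/32768 → NEW=255, ERR=-3442457/32768
(2,1): OLD=78077789/1048576 → NEW=0, ERR=78077789/1048576
(2,2): OLD=2312304983/16777216 → NEW=255, ERR=-1965885097/16777216
(2,3): OLD=34678832149/268435456 → NEW=255, ERR=-33772209131/268435456
(2,4): OLD=129816592211/4294967296 → NEW=0, ERR=129816592211/4294967296
(3,0): OLD=1394716279/16777216 → NEW=0, ERR=1394716279/16777216
(3,1): OLD=27796842027/134217728 → NEW=255, ERR=-6428678613/134217728
(3,2): OLD=401543418569/4294967296 → NEW=0, ERR=401543418569/4294967296
(3,3): OLD=1141862599649/8589934592 → NEW=255, ERR=-1048570721311/8589934592
(3,4): OLD=11019402039045/137438953472 → NEW=0, ERR=11019402039045/137438953472
(4,0): OLD=253398463769/2147483648 → NEW=0, ERR=253398463769/2147483648
(4,1): OLD=13495235850649/68719476736 → NEW=255, ERR=-4028230717031/68719476736
(4,2): OLD=166783700938007/1099511627776 → NEW=255, ERR=-113591764144873/1099511627776
(4,3): OLD=1856520408899481/17592186044416 → NEW=0, ERR=1856520408899481/17592186044416
(4,4): OLD=49144309744923055/281474976710656 → NEW=255, ERR=-22631809316294225/281474976710656
(5,0): OLD=219774085284971/1099511627776 → NEW=255, ERR=-60601379797909/1099511627776
(5,1): OLD=471226348932097/8796093022208 → NEW=0, ERR=471226348932097/8796093022208
(5,2): OLD=49335958003988233/281474976710656 → NEW=255, ERR=-22440161057229047/281474976710656
(5,3): OLD=97465386188034887/1125899906842624 → NEW=0, ERR=97465386188034887/1125899906842624
(5,4): OLD=3266771381696007901/18014398509481984 → NEW=255, ERR=-1326900238221898019/18014398509481984
Output grid:
  Row 0: #.##.  (2 black, running=2)
  Row 1: #.#.#  (2 black, running=4)
  Row 2: #.##.  (2 black, running=6)
  Row 3: .#.#.  (3 black, running=9)
  Row 4: .##.#  (2 black, running=11)
  Row 5: #.#.#  (2 black, running=13)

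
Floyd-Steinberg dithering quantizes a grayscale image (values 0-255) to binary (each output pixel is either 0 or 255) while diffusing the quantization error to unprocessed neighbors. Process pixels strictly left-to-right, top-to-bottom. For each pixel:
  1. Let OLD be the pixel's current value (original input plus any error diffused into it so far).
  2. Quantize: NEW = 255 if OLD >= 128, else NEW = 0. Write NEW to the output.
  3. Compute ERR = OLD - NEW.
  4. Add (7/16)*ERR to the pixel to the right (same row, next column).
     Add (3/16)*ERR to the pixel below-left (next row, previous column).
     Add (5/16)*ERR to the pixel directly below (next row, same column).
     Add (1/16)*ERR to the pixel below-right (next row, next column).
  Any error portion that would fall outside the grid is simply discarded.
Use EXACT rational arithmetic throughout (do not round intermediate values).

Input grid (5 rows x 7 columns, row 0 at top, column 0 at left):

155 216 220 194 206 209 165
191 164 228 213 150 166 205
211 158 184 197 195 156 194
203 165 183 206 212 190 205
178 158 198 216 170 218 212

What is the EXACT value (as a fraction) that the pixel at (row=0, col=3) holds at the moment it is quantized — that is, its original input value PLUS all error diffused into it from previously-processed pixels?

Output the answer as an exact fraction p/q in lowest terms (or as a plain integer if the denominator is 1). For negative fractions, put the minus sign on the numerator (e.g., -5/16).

(0,0): OLD=155 → NEW=255, ERR=-100
(0,1): OLD=689/4 → NEW=255, ERR=-331/4
(0,2): OLD=11763/64 → NEW=255, ERR=-4557/64
(0,3): OLD=166757/1024 → NEW=255, ERR=-94363/1024
Target (0,3): original=194, with diffused error = 166757/1024

Answer: 166757/1024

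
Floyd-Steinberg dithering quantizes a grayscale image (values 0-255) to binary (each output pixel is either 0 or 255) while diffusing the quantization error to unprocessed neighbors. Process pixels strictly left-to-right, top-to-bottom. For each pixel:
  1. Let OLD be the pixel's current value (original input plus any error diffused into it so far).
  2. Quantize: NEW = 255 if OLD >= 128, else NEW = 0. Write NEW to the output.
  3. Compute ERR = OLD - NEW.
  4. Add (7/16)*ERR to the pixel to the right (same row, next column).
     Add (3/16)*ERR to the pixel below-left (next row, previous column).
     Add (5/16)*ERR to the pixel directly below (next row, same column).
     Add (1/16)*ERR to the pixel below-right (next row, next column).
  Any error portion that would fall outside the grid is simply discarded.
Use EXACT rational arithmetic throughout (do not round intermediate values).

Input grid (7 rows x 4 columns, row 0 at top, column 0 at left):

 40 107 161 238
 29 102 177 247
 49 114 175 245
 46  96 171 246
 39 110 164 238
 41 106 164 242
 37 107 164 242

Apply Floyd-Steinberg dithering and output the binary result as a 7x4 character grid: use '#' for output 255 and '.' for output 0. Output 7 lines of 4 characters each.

(0,0): OLD=40 → NEW=0, ERR=40
(0,1): OLD=249/2 → NEW=0, ERR=249/2
(0,2): OLD=6895/32 → NEW=255, ERR=-1265/32
(0,3): OLD=113001/512 → NEW=255, ERR=-17559/512
(1,0): OLD=2075/32 → NEW=0, ERR=2075/32
(1,1): OLD=42077/256 → NEW=255, ERR=-23203/256
(1,2): OLD=1035009/8192 → NEW=0, ERR=1035009/8192
(1,3): OLD=37891287/131072 → NEW=255, ERR=4467927/131072
(2,0): OLD=214095/4096 → NEW=0, ERR=214095/4096
(2,1): OLD=17863285/131072 → NEW=255, ERR=-15560075/131072
(2,2): OLD=42800705/262144 → NEW=255, ERR=-24046015/262144
(2,3): OLD=937081933/4194304 → NEW=255, ERR=-132465587/4194304
(3,0): OLD=84043967/2097152 → NEW=0, ERR=84043967/2097152
(3,1): OLD=2097239521/33554432 → NEW=0, ERR=2097239521/33554432
(3,2): OLD=83933599711/536870912 → NEW=255, ERR=-52968482849/536870912
(3,3): OLD=1608320315289/8589934592 → NEW=255, ERR=-582113005671/8589934592
(4,0): OLD=33953201491/536870912 → NEW=0, ERR=33953201491/536870912
(4,1): OLD=606477092121/4294967296 → NEW=255, ERR=-488739568359/4294967296
(4,2): OLD=10250710084825/137438953472 → NEW=0, ERR=10250710084825/137438953472
(4,3): OLD=534993533352127/2199023255552 → NEW=255, ERR=-25757396813633/2199023255552
(5,0): OLD=2709407900739/68719476736 → NEW=0, ERR=2709407900739/68719476736
(5,1): OLD=232273994597589/2199023255552 → NEW=0, ERR=232273994597589/2199023255552
(5,2): OLD=246522029440527/1099511627776 → NEW=255, ERR=-33853435642353/1099511627776
(5,3): OLD=8075894323793437/35184372088832 → NEW=255, ERR=-896120558858723/35184372088832
(6,0): OLD=2432149015197791/35184372088832 → NEW=0, ERR=2432149015197791/35184372088832
(6,1): OLD=93979894713784521/562949953421312 → NEW=255, ERR=-49572343408650039/562949953421312
(6,2): OLD=1059957834464312815/9007199254740992 → NEW=0, ERR=1059957834464312815/9007199254740992
(6,3): OLD=40871218695485989513/144115188075855872 → NEW=255, ERR=4121845736142742153/144115188075855872
Row 0: ..##
Row 1: .#.#
Row 2: .###
Row 3: ..##
Row 4: .#.#
Row 5: ..##
Row 6: .#.#

Answer: ..##
.#.#
.###
..##
.#.#
..##
.#.#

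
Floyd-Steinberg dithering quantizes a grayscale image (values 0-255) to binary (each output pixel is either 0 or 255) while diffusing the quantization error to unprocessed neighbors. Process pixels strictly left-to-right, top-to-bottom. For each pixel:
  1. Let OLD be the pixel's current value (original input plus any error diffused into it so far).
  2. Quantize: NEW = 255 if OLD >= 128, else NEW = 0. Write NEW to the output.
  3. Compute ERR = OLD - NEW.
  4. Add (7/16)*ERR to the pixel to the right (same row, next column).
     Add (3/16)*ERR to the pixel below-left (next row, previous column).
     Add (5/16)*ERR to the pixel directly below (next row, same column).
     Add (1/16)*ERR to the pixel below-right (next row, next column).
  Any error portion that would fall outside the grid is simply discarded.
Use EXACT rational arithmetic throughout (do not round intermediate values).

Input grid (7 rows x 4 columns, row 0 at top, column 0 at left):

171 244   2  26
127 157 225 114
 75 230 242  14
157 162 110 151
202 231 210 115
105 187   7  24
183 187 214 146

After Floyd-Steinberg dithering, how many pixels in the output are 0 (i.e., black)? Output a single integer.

Answer: 13

Derivation:
(0,0): OLD=171 → NEW=255, ERR=-84
(0,1): OLD=829/4 → NEW=255, ERR=-191/4
(0,2): OLD=-1209/64 → NEW=0, ERR=-1209/64
(0,3): OLD=18161/1024 → NEW=0, ERR=18161/1024
(1,0): OLD=5875/64 → NEW=0, ERR=5875/64
(1,1): OLD=88805/512 → NEW=255, ERR=-41755/512
(1,2): OLD=3010697/16384 → NEW=255, ERR=-1167223/16384
(1,3): OLD=22857231/262144 → NEW=0, ERR=22857231/262144
(2,0): OLD=724135/8192 → NEW=0, ERR=724135/8192
(2,1): OLD=61752541/262144 → NEW=255, ERR=-5094179/262144
(2,2): OLD=116647201/524288 → NEW=255, ERR=-17046239/524288
(2,3): OLD=189338013/8388608 → NEW=0, ERR=189338013/8388608
(3,0): OLD=759084791/4194304 → NEW=255, ERR=-310462729/4194304
(3,1): OLD=8252509929/67108864 → NEW=0, ERR=8252509929/67108864
(3,2): OLD=168209579671/1073741824 → NEW=255, ERR=-105594585449/1073741824
(3,3): OLD=1941263779489/17179869184 → NEW=0, ERR=1941263779489/17179869184
(4,0): OLD=216816359915/1073741824 → NEW=255, ERR=-56987805205/1073741824
(4,1): OLD=1916786862209/8589934592 → NEW=255, ERR=-273646458751/8589934592
(4,2): OLD=53382177080097/274877906944 → NEW=255, ERR=-16711689190623/274877906944
(4,3): OLD=517062412926775/4398046511104 → NEW=0, ERR=517062412926775/4398046511104
(5,0): OLD=11330638530107/137438953472 → NEW=0, ERR=11330638530107/137438953472
(5,1): OLD=872556257893437/4398046511104 → NEW=255, ERR=-248945602438083/4398046511104
(5,2): OLD=-36746652849155/2199023255552 → NEW=0, ERR=-36746652849155/2199023255552
(5,3): OLD=3492321757959673/70368744177664 → NEW=0, ERR=3492321757959673/70368744177664
(6,0): OLD=13943545542015383/70368744177664 → NEW=255, ERR=-4000484223288937/70368744177664
(6,1): OLD=164897853075397393/1125899906842624 → NEW=255, ERR=-122206623169471727/1125899906842624
(6,2): OLD=3009464857706920743/18014398509481984 → NEW=255, ERR=-1584206762210985177/18014398509481984
(6,3): OLD=35161330852721122065/288230376151711744 → NEW=0, ERR=35161330852721122065/288230376151711744
Output grid:
  Row 0: ##..  (2 black, running=2)
  Row 1: .##.  (2 black, running=4)
  Row 2: .##.  (2 black, running=6)
  Row 3: #.#.  (2 black, running=8)
  Row 4: ###.  (1 black, running=9)
  Row 5: .#..  (3 black, running=12)
  Row 6: ###.  (1 black, running=13)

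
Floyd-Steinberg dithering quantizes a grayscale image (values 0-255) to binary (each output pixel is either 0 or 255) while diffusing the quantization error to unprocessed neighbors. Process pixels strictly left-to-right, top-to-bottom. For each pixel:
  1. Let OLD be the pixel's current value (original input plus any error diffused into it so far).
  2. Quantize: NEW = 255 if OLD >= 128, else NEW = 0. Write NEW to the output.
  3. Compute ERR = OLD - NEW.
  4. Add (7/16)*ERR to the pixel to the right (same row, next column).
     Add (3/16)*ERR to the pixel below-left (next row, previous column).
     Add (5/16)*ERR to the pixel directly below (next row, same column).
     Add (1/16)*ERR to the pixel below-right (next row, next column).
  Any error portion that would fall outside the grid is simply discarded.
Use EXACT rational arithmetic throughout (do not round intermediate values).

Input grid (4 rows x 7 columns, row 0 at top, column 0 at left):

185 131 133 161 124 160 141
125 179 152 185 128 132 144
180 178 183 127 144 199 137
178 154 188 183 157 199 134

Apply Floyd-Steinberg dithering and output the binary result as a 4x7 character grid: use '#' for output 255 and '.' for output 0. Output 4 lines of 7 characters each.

Answer: #.#.#.#
.###.#.
##.#.##
#.####.

Derivation:
(0,0): OLD=185 → NEW=255, ERR=-70
(0,1): OLD=803/8 → NEW=0, ERR=803/8
(0,2): OLD=22645/128 → NEW=255, ERR=-9995/128
(0,3): OLD=259763/2048 → NEW=0, ERR=259763/2048
(0,4): OLD=5881573/32768 → NEW=255, ERR=-2474267/32768
(0,5): OLD=66566211/524288 → NEW=0, ERR=66566211/524288
(0,6): OLD=1648757205/8388608 → NEW=255, ERR=-490337835/8388608
(1,0): OLD=15609/128 → NEW=0, ERR=15609/128
(1,1): OLD=250575/1024 → NEW=255, ERR=-10545/1024
(1,2): OLD=5018363/32768 → NEW=255, ERR=-3337477/32768
(1,3): OLD=21107615/131072 → NEW=255, ERR=-12315745/131072
(1,4): OLD=797157565/8388608 → NEW=0, ERR=797157565/8388608
(1,5): OLD=13258857037/67108864 → NEW=255, ERR=-3853903283/67108864
(1,6): OLD=116548461283/1073741824 → NEW=0, ERR=116548461283/1073741824
(2,0): OLD=3541845/16384 → NEW=255, ERR=-636075/16384
(2,1): OLD=76714487/524288 → NEW=255, ERR=-56978953/524288
(2,2): OLD=716076453/8388608 → NEW=0, ERR=716076453/8388608
(2,3): OLD=9827113405/67108864 → NEW=255, ERR=-7285646915/67108864
(2,4): OLD=58819112781/536870912 → NEW=0, ERR=58819112781/536870912
(2,5): OLD=4385630836079/17179869184 → NEW=255, ERR=4764194159/17179869184
(2,6): OLD=46028900272633/274877906944 → NEW=255, ERR=-24064965998087/274877906944
(3,0): OLD=1220463365/8388608 → NEW=255, ERR=-918631675/8388608
(3,1): OLD=5751675553/67108864 → NEW=0, ERR=5751675553/67108864
(3,2): OLD=120809001587/536870912 → NEW=255, ERR=-16093080973/536870912
(3,3): OLD=347541704565/2147483648 → NEW=255, ERR=-200066625675/2147483648
(3,4): OLD=39512325369605/274877906944 → NEW=255, ERR=-30581540901115/274877906944
(3,5): OLD=309721046342111/2199023255552 → NEW=255, ERR=-251029883823649/2199023255552
(3,6): OLD=1995507850066817/35184372088832 → NEW=0, ERR=1995507850066817/35184372088832
Row 0: #.#.#.#
Row 1: .###.#.
Row 2: ##.#.##
Row 3: #.####.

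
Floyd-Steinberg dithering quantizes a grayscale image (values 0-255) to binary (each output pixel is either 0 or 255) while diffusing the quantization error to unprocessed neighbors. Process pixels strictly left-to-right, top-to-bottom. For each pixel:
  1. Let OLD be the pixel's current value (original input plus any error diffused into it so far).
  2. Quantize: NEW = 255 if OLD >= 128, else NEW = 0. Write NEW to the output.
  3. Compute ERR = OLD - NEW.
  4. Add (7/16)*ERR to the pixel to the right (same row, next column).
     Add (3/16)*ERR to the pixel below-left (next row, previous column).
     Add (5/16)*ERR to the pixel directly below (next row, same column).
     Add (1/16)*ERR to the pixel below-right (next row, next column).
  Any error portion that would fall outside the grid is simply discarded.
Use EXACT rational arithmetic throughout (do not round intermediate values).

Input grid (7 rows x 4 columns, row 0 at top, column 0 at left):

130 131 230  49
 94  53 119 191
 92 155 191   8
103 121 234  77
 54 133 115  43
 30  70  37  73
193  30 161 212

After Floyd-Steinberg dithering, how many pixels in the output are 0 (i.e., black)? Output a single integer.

(0,0): OLD=130 → NEW=255, ERR=-125
(0,1): OLD=1221/16 → NEW=0, ERR=1221/16
(0,2): OLD=67427/256 → NEW=255, ERR=2147/256
(0,3): OLD=215733/4096 → NEW=0, ERR=215733/4096
(1,0): OLD=17727/256 → NEW=0, ERR=17727/256
(1,1): OLD=206649/2048 → NEW=0, ERR=206649/2048
(1,2): OLD=11823405/65536 → NEW=255, ERR=-4888275/65536
(1,3): OLD=183868363/1048576 → NEW=255, ERR=-83518517/1048576
(2,0): OLD=4343683/32768 → NEW=255, ERR=-4012157/32768
(2,1): OLD=129296209/1048576 → NEW=0, ERR=129296209/1048576
(2,2): OLD=446713557/2097152 → NEW=255, ERR=-88060203/2097152
(2,3): OLD=-1339595935/33554432 → NEW=0, ERR=-1339595935/33554432
(3,0): OLD=1473996755/16777216 → NEW=0, ERR=1473996755/16777216
(3,1): OLD=48974694925/268435456 → NEW=255, ERR=-19476346355/268435456
(3,2): OLD=813278919923/4294967296 → NEW=255, ERR=-281937740557/4294967296
(3,3): OLD=2280146830629/68719476736 → NEW=0, ERR=2280146830629/68719476736
(4,0): OLD=291418935319/4294967296 → NEW=0, ERR=291418935319/4294967296
(4,1): OLD=4576522596165/34359738368 → NEW=255, ERR=-4185210687675/34359738368
(4,2): OLD=47150364147237/1099511627776 → NEW=0, ERR=47150364147237/1099511627776
(4,3): OLD=1196752233808275/17592186044416 → NEW=0, ERR=1196752233808275/17592186044416
(5,0): OLD=15593799766375/549755813888 → NEW=0, ERR=15593799766375/549755813888
(5,1): OLD=996186849693745/17592186044416 → NEW=0, ERR=996186849693745/17592186044416
(5,2): OLD=706479376477021/8796093022208 → NEW=0, ERR=706479376477021/8796093022208
(5,3): OLD=37176551565953349/281474976710656 → NEW=255, ERR=-34599567495263931/281474976710656
(6,0): OLD=59808239016857843/281474976710656 → NEW=255, ERR=-11967880044359437/281474976710656
(6,1): OLD=206833822108276437/4503599627370496 → NEW=0, ERR=206833822108276437/4503599627370496
(6,2): OLD=13451941192394436547/72057594037927936 → NEW=255, ERR=-4922745287277187133/72057594037927936
(6,3): OLD=171460174623873173333/1152921504606846976 → NEW=255, ERR=-122534809050872805547/1152921504606846976
Output grid:
  Row 0: #.#.  (2 black, running=2)
  Row 1: ..##  (2 black, running=4)
  Row 2: #.#.  (2 black, running=6)
  Row 3: .##.  (2 black, running=8)
  Row 4: .#..  (3 black, running=11)
  Row 5: ...#  (3 black, running=14)
  Row 6: #.##  (1 black, running=15)

Answer: 15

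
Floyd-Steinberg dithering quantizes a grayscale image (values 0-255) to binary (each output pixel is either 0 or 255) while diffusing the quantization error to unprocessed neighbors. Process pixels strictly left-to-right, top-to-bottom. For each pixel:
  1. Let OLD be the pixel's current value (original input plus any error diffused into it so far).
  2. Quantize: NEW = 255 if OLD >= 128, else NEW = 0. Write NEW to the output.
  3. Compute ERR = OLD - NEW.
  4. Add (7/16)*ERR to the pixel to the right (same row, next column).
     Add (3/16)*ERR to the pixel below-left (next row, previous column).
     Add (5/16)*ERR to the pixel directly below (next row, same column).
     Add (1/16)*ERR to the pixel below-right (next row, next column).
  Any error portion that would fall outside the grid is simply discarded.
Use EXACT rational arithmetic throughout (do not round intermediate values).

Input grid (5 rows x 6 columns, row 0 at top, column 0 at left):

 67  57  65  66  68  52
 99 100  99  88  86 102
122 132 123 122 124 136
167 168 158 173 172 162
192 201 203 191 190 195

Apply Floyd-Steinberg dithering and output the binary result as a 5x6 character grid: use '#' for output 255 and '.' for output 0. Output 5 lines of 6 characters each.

(0,0): OLD=67 → NEW=0, ERR=67
(0,1): OLD=1381/16 → NEW=0, ERR=1381/16
(0,2): OLD=26307/256 → NEW=0, ERR=26307/256
(0,3): OLD=454485/4096 → NEW=0, ERR=454485/4096
(0,4): OLD=7637843/65536 → NEW=0, ERR=7637843/65536
(0,5): OLD=107990853/1048576 → NEW=0, ERR=107990853/1048576
(1,0): OLD=34847/256 → NEW=255, ERR=-30433/256
(1,1): OLD=201561/2048 → NEW=0, ERR=201561/2048
(1,2): OLD=13131469/65536 → NEW=255, ERR=-3580211/65536
(1,3): OLD=33305033/262144 → NEW=0, ERR=33305033/262144
(1,4): OLD=3426729659/16777216 → NEW=255, ERR=-851460421/16777216
(1,5): OLD=32014749613/268435456 → NEW=0, ERR=32014749613/268435456
(2,0): OLD=3385059/32768 → NEW=0, ERR=3385059/32768
(2,1): OLD=199521137/1048576 → NEW=255, ERR=-67865743/1048576
(2,2): OLD=1804980115/16777216 → NEW=0, ERR=1804980115/16777216
(2,3): OLD=26285340859/134217728 → NEW=255, ERR=-7940179781/134217728
(2,4): OLD=483445196721/4294967296 → NEW=0, ERR=483445196721/4294967296
(2,5): OLD=15073171314407/68719476736 → NEW=255, ERR=-2450295253273/68719476736
(3,0): OLD=3139807283/16777216 → NEW=255, ERR=-1138382797/16777216
(3,1): OLD=19423654071/134217728 → NEW=255, ERR=-14801866569/134217728
(3,2): OLD=137690600277/1073741824 → NEW=255, ERR=-136113564843/1073741824
(3,3): OLD=8719271394367/68719476736 → NEW=0, ERR=8719271394367/68719476736
(3,4): OLD=138705128834015/549755813888 → NEW=255, ERR=-1482603707425/549755813888
(3,5): OLD=1378458018695089/8796093022208 → NEW=255, ERR=-864545701967951/8796093022208
(4,0): OLD=322375948829/2147483648 → NEW=255, ERR=-225232381411/2147483648
(4,1): OLD=3183137029497/34359738368 → NEW=0, ERR=3183137029497/34359738368
(4,2): OLD=242787696601499/1099511627776 → NEW=255, ERR=-37587768481381/1099511627776
(4,3): OLD=3646258954019367/17592186044416 → NEW=255, ERR=-839748487306713/17592186044416
(4,4): OLD=44409648835839895/281474976710656 → NEW=255, ERR=-27366470225377385/281474976710656
(4,5): OLD=547550230346531265/4503599627370496 → NEW=0, ERR=547550230346531265/4503599627370496
Row 0: ......
Row 1: #.#.#.
Row 2: .#.#.#
Row 3: ###.##
Row 4: #.###.

Answer: ......
#.#.#.
.#.#.#
###.##
#.###.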